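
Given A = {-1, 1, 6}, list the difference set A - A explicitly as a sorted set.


A - A = {a - a' : a, a' ∈ A}.
Compute a - a' for each ordered pair (a, a'):
a = -1: -1--1=0, -1-1=-2, -1-6=-7
a = 1: 1--1=2, 1-1=0, 1-6=-5
a = 6: 6--1=7, 6-1=5, 6-6=0
Collecting distinct values (and noting 0 appears from a-a):
A - A = {-7, -5, -2, 0, 2, 5, 7}
|A - A| = 7

A - A = {-7, -5, -2, 0, 2, 5, 7}


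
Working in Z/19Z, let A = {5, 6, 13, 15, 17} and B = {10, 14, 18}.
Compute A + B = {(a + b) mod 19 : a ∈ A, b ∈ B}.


Work in Z/19Z: reduce every sum a + b modulo 19.
Enumerate all 15 pairs:
a = 5: 5+10=15, 5+14=0, 5+18=4
a = 6: 6+10=16, 6+14=1, 6+18=5
a = 13: 13+10=4, 13+14=8, 13+18=12
a = 15: 15+10=6, 15+14=10, 15+18=14
a = 17: 17+10=8, 17+14=12, 17+18=16
Distinct residues collected: {0, 1, 4, 5, 6, 8, 10, 12, 14, 15, 16}
|A + B| = 11 (out of 19 total residues).

A + B = {0, 1, 4, 5, 6, 8, 10, 12, 14, 15, 16}


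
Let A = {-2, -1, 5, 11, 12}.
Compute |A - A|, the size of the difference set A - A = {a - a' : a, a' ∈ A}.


A - A = {a - a' : a, a' ∈ A}; |A| = 5.
Bounds: 2|A|-1 ≤ |A - A| ≤ |A|² - |A| + 1, i.e. 9 ≤ |A - A| ≤ 21.
Note: 0 ∈ A - A always (from a - a). The set is symmetric: if d ∈ A - A then -d ∈ A - A.
Enumerate nonzero differences d = a - a' with a > a' (then include -d):
Positive differences: {1, 6, 7, 12, 13, 14}
Full difference set: {0} ∪ (positive diffs) ∪ (negative diffs).
|A - A| = 1 + 2·6 = 13 (matches direct enumeration: 13).

|A - A| = 13


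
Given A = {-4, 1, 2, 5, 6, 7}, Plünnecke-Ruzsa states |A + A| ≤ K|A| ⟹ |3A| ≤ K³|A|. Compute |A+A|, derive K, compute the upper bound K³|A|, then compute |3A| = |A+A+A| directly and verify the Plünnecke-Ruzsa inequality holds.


|A| = 6.
Step 1: Compute A + A by enumerating all 36 pairs.
A + A = {-8, -3, -2, 1, 2, 3, 4, 6, 7, 8, 9, 10, 11, 12, 13, 14}, so |A + A| = 16.
Step 2: Doubling constant K = |A + A|/|A| = 16/6 = 16/6 ≈ 2.6667.
Step 3: Plünnecke-Ruzsa gives |3A| ≤ K³·|A| = (2.6667)³ · 6 ≈ 113.7778.
Step 4: Compute 3A = A + A + A directly by enumerating all triples (a,b,c) ∈ A³; |3A| = 27.
Step 5: Check 27 ≤ 113.7778? Yes ✓.

K = 16/6, Plünnecke-Ruzsa bound K³|A| ≈ 113.7778, |3A| = 27, inequality holds.


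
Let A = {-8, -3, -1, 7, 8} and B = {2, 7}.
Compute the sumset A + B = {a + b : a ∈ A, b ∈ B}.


A + B = {a + b : a ∈ A, b ∈ B}.
Enumerate all |A|·|B| = 5·2 = 10 pairs (a, b) and collect distinct sums.
a = -8: -8+2=-6, -8+7=-1
a = -3: -3+2=-1, -3+7=4
a = -1: -1+2=1, -1+7=6
a = 7: 7+2=9, 7+7=14
a = 8: 8+2=10, 8+7=15
Collecting distinct sums: A + B = {-6, -1, 1, 4, 6, 9, 10, 14, 15}
|A + B| = 9

A + B = {-6, -1, 1, 4, 6, 9, 10, 14, 15}


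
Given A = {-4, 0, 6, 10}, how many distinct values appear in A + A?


A + A = {a + a' : a, a' ∈ A}; |A| = 4.
General bounds: 2|A| - 1 ≤ |A + A| ≤ |A|(|A|+1)/2, i.e. 7 ≤ |A + A| ≤ 10.
Lower bound 2|A|-1 is attained iff A is an arithmetic progression.
Enumerate sums a + a' for a ≤ a' (symmetric, so this suffices):
a = -4: -4+-4=-8, -4+0=-4, -4+6=2, -4+10=6
a = 0: 0+0=0, 0+6=6, 0+10=10
a = 6: 6+6=12, 6+10=16
a = 10: 10+10=20
Distinct sums: {-8, -4, 0, 2, 6, 10, 12, 16, 20}
|A + A| = 9

|A + A| = 9


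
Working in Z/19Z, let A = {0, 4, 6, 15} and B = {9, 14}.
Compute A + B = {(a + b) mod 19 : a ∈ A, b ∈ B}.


Work in Z/19Z: reduce every sum a + b modulo 19.
Enumerate all 8 pairs:
a = 0: 0+9=9, 0+14=14
a = 4: 4+9=13, 4+14=18
a = 6: 6+9=15, 6+14=1
a = 15: 15+9=5, 15+14=10
Distinct residues collected: {1, 5, 9, 10, 13, 14, 15, 18}
|A + B| = 8 (out of 19 total residues).

A + B = {1, 5, 9, 10, 13, 14, 15, 18}


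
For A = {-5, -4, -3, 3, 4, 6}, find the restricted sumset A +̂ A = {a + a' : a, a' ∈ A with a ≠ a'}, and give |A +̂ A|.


Restricted sumset: A +̂ A = {a + a' : a ∈ A, a' ∈ A, a ≠ a'}.
Equivalently, take A + A and drop any sum 2a that is achievable ONLY as a + a for a ∈ A (i.e. sums representable only with equal summands).
Enumerate pairs (a, a') with a < a' (symmetric, so each unordered pair gives one sum; this covers all a ≠ a'):
  -5 + -4 = -9
  -5 + -3 = -8
  -5 + 3 = -2
  -5 + 4 = -1
  -5 + 6 = 1
  -4 + -3 = -7
  -4 + 3 = -1
  -4 + 4 = 0
  -4 + 6 = 2
  -3 + 3 = 0
  -3 + 4 = 1
  -3 + 6 = 3
  3 + 4 = 7
  3 + 6 = 9
  4 + 6 = 10
Collected distinct sums: {-9, -8, -7, -2, -1, 0, 1, 2, 3, 7, 9, 10}
|A +̂ A| = 12
(Reference bound: |A +̂ A| ≥ 2|A| - 3 for |A| ≥ 2, with |A| = 6 giving ≥ 9.)

|A +̂ A| = 12


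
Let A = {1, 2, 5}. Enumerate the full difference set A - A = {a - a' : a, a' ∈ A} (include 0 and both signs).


A - A = {a - a' : a, a' ∈ A}.
Compute a - a' for each ordered pair (a, a'):
a = 1: 1-1=0, 1-2=-1, 1-5=-4
a = 2: 2-1=1, 2-2=0, 2-5=-3
a = 5: 5-1=4, 5-2=3, 5-5=0
Collecting distinct values (and noting 0 appears from a-a):
A - A = {-4, -3, -1, 0, 1, 3, 4}
|A - A| = 7

A - A = {-4, -3, -1, 0, 1, 3, 4}


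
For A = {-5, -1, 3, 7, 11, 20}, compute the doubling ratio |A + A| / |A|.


|A| = 6.
Compute A + A by enumerating all 36 pairs.
A + A = {-10, -6, -2, 2, 6, 10, 14, 15, 18, 19, 22, 23, 27, 31, 40}, so |A + A| = 15.
K = |A + A| / |A| = 15/6 = 5/2 ≈ 2.5000.
Reference: AP of size 6 gives K = 11/6 ≈ 1.8333; a fully generic set of size 6 gives K ≈ 3.5000.

|A| = 6, |A + A| = 15, K = 15/6 = 5/2.


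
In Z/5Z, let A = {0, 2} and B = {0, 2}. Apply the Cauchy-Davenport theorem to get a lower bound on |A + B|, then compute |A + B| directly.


Cauchy-Davenport: |A + B| ≥ min(p, |A| + |B| - 1) for A, B nonempty in Z/pZ.
|A| = 2, |B| = 2, p = 5.
CD lower bound = min(5, 2 + 2 - 1) = min(5, 3) = 3.
Compute A + B mod 5 directly:
a = 0: 0+0=0, 0+2=2
a = 2: 2+0=2, 2+2=4
A + B = {0, 2, 4}, so |A + B| = 3.
Verify: 3 ≥ 3? Yes ✓.

CD lower bound = 3, actual |A + B| = 3.


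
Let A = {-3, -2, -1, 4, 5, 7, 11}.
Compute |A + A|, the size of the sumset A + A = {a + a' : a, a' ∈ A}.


A + A = {a + a' : a, a' ∈ A}; |A| = 7.
General bounds: 2|A| - 1 ≤ |A + A| ≤ |A|(|A|+1)/2, i.e. 13 ≤ |A + A| ≤ 28.
Lower bound 2|A|-1 is attained iff A is an arithmetic progression.
Enumerate sums a + a' for a ≤ a' (symmetric, so this suffices):
a = -3: -3+-3=-6, -3+-2=-5, -3+-1=-4, -3+4=1, -3+5=2, -3+7=4, -3+11=8
a = -2: -2+-2=-4, -2+-1=-3, -2+4=2, -2+5=3, -2+7=5, -2+11=9
a = -1: -1+-1=-2, -1+4=3, -1+5=4, -1+7=6, -1+11=10
a = 4: 4+4=8, 4+5=9, 4+7=11, 4+11=15
a = 5: 5+5=10, 5+7=12, 5+11=16
a = 7: 7+7=14, 7+11=18
a = 11: 11+11=22
Distinct sums: {-6, -5, -4, -3, -2, 1, 2, 3, 4, 5, 6, 8, 9, 10, 11, 12, 14, 15, 16, 18, 22}
|A + A| = 21

|A + A| = 21


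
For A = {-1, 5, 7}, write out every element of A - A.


A - A = {a - a' : a, a' ∈ A}.
Compute a - a' for each ordered pair (a, a'):
a = -1: -1--1=0, -1-5=-6, -1-7=-8
a = 5: 5--1=6, 5-5=0, 5-7=-2
a = 7: 7--1=8, 7-5=2, 7-7=0
Collecting distinct values (and noting 0 appears from a-a):
A - A = {-8, -6, -2, 0, 2, 6, 8}
|A - A| = 7

A - A = {-8, -6, -2, 0, 2, 6, 8}


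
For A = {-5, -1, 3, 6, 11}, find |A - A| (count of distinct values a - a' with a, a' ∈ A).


A - A = {a - a' : a, a' ∈ A}; |A| = 5.
Bounds: 2|A|-1 ≤ |A - A| ≤ |A|² - |A| + 1, i.e. 9 ≤ |A - A| ≤ 21.
Note: 0 ∈ A - A always (from a - a). The set is symmetric: if d ∈ A - A then -d ∈ A - A.
Enumerate nonzero differences d = a - a' with a > a' (then include -d):
Positive differences: {3, 4, 5, 7, 8, 11, 12, 16}
Full difference set: {0} ∪ (positive diffs) ∪ (negative diffs).
|A - A| = 1 + 2·8 = 17 (matches direct enumeration: 17).

|A - A| = 17


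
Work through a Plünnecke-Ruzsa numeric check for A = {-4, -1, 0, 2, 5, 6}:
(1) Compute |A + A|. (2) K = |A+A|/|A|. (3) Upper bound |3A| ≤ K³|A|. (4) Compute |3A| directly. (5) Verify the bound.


|A| = 6.
Step 1: Compute A + A by enumerating all 36 pairs.
A + A = {-8, -5, -4, -2, -1, 0, 1, 2, 4, 5, 6, 7, 8, 10, 11, 12}, so |A + A| = 16.
Step 2: Doubling constant K = |A + A|/|A| = 16/6 = 16/6 ≈ 2.6667.
Step 3: Plünnecke-Ruzsa gives |3A| ≤ K³·|A| = (2.6667)³ · 6 ≈ 113.7778.
Step 4: Compute 3A = A + A + A directly by enumerating all triples (a,b,c) ∈ A³; |3A| = 28.
Step 5: Check 28 ≤ 113.7778? Yes ✓.

K = 16/6, Plünnecke-Ruzsa bound K³|A| ≈ 113.7778, |3A| = 28, inequality holds.


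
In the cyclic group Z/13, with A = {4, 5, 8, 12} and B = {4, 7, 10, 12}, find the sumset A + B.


Work in Z/13Z: reduce every sum a + b modulo 13.
Enumerate all 16 pairs:
a = 4: 4+4=8, 4+7=11, 4+10=1, 4+12=3
a = 5: 5+4=9, 5+7=12, 5+10=2, 5+12=4
a = 8: 8+4=12, 8+7=2, 8+10=5, 8+12=7
a = 12: 12+4=3, 12+7=6, 12+10=9, 12+12=11
Distinct residues collected: {1, 2, 3, 4, 5, 6, 7, 8, 9, 11, 12}
|A + B| = 11 (out of 13 total residues).

A + B = {1, 2, 3, 4, 5, 6, 7, 8, 9, 11, 12}


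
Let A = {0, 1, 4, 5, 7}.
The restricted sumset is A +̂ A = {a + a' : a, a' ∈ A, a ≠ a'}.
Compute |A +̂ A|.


Restricted sumset: A +̂ A = {a + a' : a ∈ A, a' ∈ A, a ≠ a'}.
Equivalently, take A + A and drop any sum 2a that is achievable ONLY as a + a for a ∈ A (i.e. sums representable only with equal summands).
Enumerate pairs (a, a') with a < a' (symmetric, so each unordered pair gives one sum; this covers all a ≠ a'):
  0 + 1 = 1
  0 + 4 = 4
  0 + 5 = 5
  0 + 7 = 7
  1 + 4 = 5
  1 + 5 = 6
  1 + 7 = 8
  4 + 5 = 9
  4 + 7 = 11
  5 + 7 = 12
Collected distinct sums: {1, 4, 5, 6, 7, 8, 9, 11, 12}
|A +̂ A| = 9
(Reference bound: |A +̂ A| ≥ 2|A| - 3 for |A| ≥ 2, with |A| = 5 giving ≥ 7.)

|A +̂ A| = 9


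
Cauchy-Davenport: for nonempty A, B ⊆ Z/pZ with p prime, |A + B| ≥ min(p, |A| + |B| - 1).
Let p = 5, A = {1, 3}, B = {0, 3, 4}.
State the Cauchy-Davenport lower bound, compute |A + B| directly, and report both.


Cauchy-Davenport: |A + B| ≥ min(p, |A| + |B| - 1) for A, B nonempty in Z/pZ.
|A| = 2, |B| = 3, p = 5.
CD lower bound = min(5, 2 + 3 - 1) = min(5, 4) = 4.
Compute A + B mod 5 directly:
a = 1: 1+0=1, 1+3=4, 1+4=0
a = 3: 3+0=3, 3+3=1, 3+4=2
A + B = {0, 1, 2, 3, 4}, so |A + B| = 5.
Verify: 5 ≥ 4? Yes ✓.

CD lower bound = 4, actual |A + B| = 5.


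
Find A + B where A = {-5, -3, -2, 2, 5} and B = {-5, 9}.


A + B = {a + b : a ∈ A, b ∈ B}.
Enumerate all |A|·|B| = 5·2 = 10 pairs (a, b) and collect distinct sums.
a = -5: -5+-5=-10, -5+9=4
a = -3: -3+-5=-8, -3+9=6
a = -2: -2+-5=-7, -2+9=7
a = 2: 2+-5=-3, 2+9=11
a = 5: 5+-5=0, 5+9=14
Collecting distinct sums: A + B = {-10, -8, -7, -3, 0, 4, 6, 7, 11, 14}
|A + B| = 10

A + B = {-10, -8, -7, -3, 0, 4, 6, 7, 11, 14}


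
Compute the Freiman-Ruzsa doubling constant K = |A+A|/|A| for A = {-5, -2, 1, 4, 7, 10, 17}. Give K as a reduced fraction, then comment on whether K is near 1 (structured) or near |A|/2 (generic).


|A| = 7.
Compute A + A by enumerating all 49 pairs.
A + A = {-10, -7, -4, -1, 2, 5, 8, 11, 12, 14, 15, 17, 18, 20, 21, 24, 27, 34}, so |A + A| = 18.
K = |A + A| / |A| = 18/7 (already in lowest terms) ≈ 2.5714.
Reference: AP of size 7 gives K = 13/7 ≈ 1.8571; a fully generic set of size 7 gives K ≈ 4.0000.

|A| = 7, |A + A| = 18, K = 18/7.


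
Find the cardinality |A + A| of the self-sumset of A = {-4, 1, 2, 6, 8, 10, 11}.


A + A = {a + a' : a, a' ∈ A}; |A| = 7.
General bounds: 2|A| - 1 ≤ |A + A| ≤ |A|(|A|+1)/2, i.e. 13 ≤ |A + A| ≤ 28.
Lower bound 2|A|-1 is attained iff A is an arithmetic progression.
Enumerate sums a + a' for a ≤ a' (symmetric, so this suffices):
a = -4: -4+-4=-8, -4+1=-3, -4+2=-2, -4+6=2, -4+8=4, -4+10=6, -4+11=7
a = 1: 1+1=2, 1+2=3, 1+6=7, 1+8=9, 1+10=11, 1+11=12
a = 2: 2+2=4, 2+6=8, 2+8=10, 2+10=12, 2+11=13
a = 6: 6+6=12, 6+8=14, 6+10=16, 6+11=17
a = 8: 8+8=16, 8+10=18, 8+11=19
a = 10: 10+10=20, 10+11=21
a = 11: 11+11=22
Distinct sums: {-8, -3, -2, 2, 3, 4, 6, 7, 8, 9, 10, 11, 12, 13, 14, 16, 17, 18, 19, 20, 21, 22}
|A + A| = 22

|A + A| = 22


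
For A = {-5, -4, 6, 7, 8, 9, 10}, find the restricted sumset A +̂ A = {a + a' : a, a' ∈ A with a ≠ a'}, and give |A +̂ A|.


Restricted sumset: A +̂ A = {a + a' : a ∈ A, a' ∈ A, a ≠ a'}.
Equivalently, take A + A and drop any sum 2a that is achievable ONLY as a + a for a ∈ A (i.e. sums representable only with equal summands).
Enumerate pairs (a, a') with a < a' (symmetric, so each unordered pair gives one sum; this covers all a ≠ a'):
  -5 + -4 = -9
  -5 + 6 = 1
  -5 + 7 = 2
  -5 + 8 = 3
  -5 + 9 = 4
  -5 + 10 = 5
  -4 + 6 = 2
  -4 + 7 = 3
  -4 + 8 = 4
  -4 + 9 = 5
  -4 + 10 = 6
  6 + 7 = 13
  6 + 8 = 14
  6 + 9 = 15
  6 + 10 = 16
  7 + 8 = 15
  7 + 9 = 16
  7 + 10 = 17
  8 + 9 = 17
  8 + 10 = 18
  9 + 10 = 19
Collected distinct sums: {-9, 1, 2, 3, 4, 5, 6, 13, 14, 15, 16, 17, 18, 19}
|A +̂ A| = 14
(Reference bound: |A +̂ A| ≥ 2|A| - 3 for |A| ≥ 2, with |A| = 7 giving ≥ 11.)

|A +̂ A| = 14


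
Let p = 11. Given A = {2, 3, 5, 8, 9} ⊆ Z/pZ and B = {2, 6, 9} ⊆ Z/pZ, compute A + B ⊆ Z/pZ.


Work in Z/11Z: reduce every sum a + b modulo 11.
Enumerate all 15 pairs:
a = 2: 2+2=4, 2+6=8, 2+9=0
a = 3: 3+2=5, 3+6=9, 3+9=1
a = 5: 5+2=7, 5+6=0, 5+9=3
a = 8: 8+2=10, 8+6=3, 8+9=6
a = 9: 9+2=0, 9+6=4, 9+9=7
Distinct residues collected: {0, 1, 3, 4, 5, 6, 7, 8, 9, 10}
|A + B| = 10 (out of 11 total residues).

A + B = {0, 1, 3, 4, 5, 6, 7, 8, 9, 10}


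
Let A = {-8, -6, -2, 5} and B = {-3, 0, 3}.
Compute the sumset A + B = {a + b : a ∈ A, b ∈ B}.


A + B = {a + b : a ∈ A, b ∈ B}.
Enumerate all |A|·|B| = 4·3 = 12 pairs (a, b) and collect distinct sums.
a = -8: -8+-3=-11, -8+0=-8, -8+3=-5
a = -6: -6+-3=-9, -6+0=-6, -6+3=-3
a = -2: -2+-3=-5, -2+0=-2, -2+3=1
a = 5: 5+-3=2, 5+0=5, 5+3=8
Collecting distinct sums: A + B = {-11, -9, -8, -6, -5, -3, -2, 1, 2, 5, 8}
|A + B| = 11

A + B = {-11, -9, -8, -6, -5, -3, -2, 1, 2, 5, 8}


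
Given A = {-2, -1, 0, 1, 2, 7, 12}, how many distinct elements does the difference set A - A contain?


A - A = {a - a' : a, a' ∈ A}; |A| = 7.
Bounds: 2|A|-1 ≤ |A - A| ≤ |A|² - |A| + 1, i.e. 13 ≤ |A - A| ≤ 43.
Note: 0 ∈ A - A always (from a - a). The set is symmetric: if d ∈ A - A then -d ∈ A - A.
Enumerate nonzero differences d = a - a' with a > a' (then include -d):
Positive differences: {1, 2, 3, 4, 5, 6, 7, 8, 9, 10, 11, 12, 13, 14}
Full difference set: {0} ∪ (positive diffs) ∪ (negative diffs).
|A - A| = 1 + 2·14 = 29 (matches direct enumeration: 29).

|A - A| = 29


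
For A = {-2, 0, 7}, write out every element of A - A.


A - A = {a - a' : a, a' ∈ A}.
Compute a - a' for each ordered pair (a, a'):
a = -2: -2--2=0, -2-0=-2, -2-7=-9
a = 0: 0--2=2, 0-0=0, 0-7=-7
a = 7: 7--2=9, 7-0=7, 7-7=0
Collecting distinct values (and noting 0 appears from a-a):
A - A = {-9, -7, -2, 0, 2, 7, 9}
|A - A| = 7

A - A = {-9, -7, -2, 0, 2, 7, 9}


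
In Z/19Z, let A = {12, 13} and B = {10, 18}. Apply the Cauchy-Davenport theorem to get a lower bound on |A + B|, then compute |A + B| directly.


Cauchy-Davenport: |A + B| ≥ min(p, |A| + |B| - 1) for A, B nonempty in Z/pZ.
|A| = 2, |B| = 2, p = 19.
CD lower bound = min(19, 2 + 2 - 1) = min(19, 3) = 3.
Compute A + B mod 19 directly:
a = 12: 12+10=3, 12+18=11
a = 13: 13+10=4, 13+18=12
A + B = {3, 4, 11, 12}, so |A + B| = 4.
Verify: 4 ≥ 3? Yes ✓.

CD lower bound = 3, actual |A + B| = 4.


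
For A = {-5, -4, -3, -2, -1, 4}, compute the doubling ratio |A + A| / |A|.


|A| = 6.
Compute A + A by enumerating all 36 pairs.
A + A = {-10, -9, -8, -7, -6, -5, -4, -3, -2, -1, 0, 1, 2, 3, 8}, so |A + A| = 15.
K = |A + A| / |A| = 15/6 = 5/2 ≈ 2.5000.
Reference: AP of size 6 gives K = 11/6 ≈ 1.8333; a fully generic set of size 6 gives K ≈ 3.5000.

|A| = 6, |A + A| = 15, K = 15/6 = 5/2.


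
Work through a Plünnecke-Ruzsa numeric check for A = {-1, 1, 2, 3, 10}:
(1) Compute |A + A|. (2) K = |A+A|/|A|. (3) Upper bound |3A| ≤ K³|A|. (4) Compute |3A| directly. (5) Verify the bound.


|A| = 5.
Step 1: Compute A + A by enumerating all 25 pairs.
A + A = {-2, 0, 1, 2, 3, 4, 5, 6, 9, 11, 12, 13, 20}, so |A + A| = 13.
Step 2: Doubling constant K = |A + A|/|A| = 13/5 = 13/5 ≈ 2.6000.
Step 3: Plünnecke-Ruzsa gives |3A| ≤ K³·|A| = (2.6000)³ · 5 ≈ 87.8800.
Step 4: Compute 3A = A + A + A directly by enumerating all triples (a,b,c) ∈ A³; |3A| = 24.
Step 5: Check 24 ≤ 87.8800? Yes ✓.

K = 13/5, Plünnecke-Ruzsa bound K³|A| ≈ 87.8800, |3A| = 24, inequality holds.


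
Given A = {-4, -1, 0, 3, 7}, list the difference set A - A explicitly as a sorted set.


A - A = {a - a' : a, a' ∈ A}.
Compute a - a' for each ordered pair (a, a'):
a = -4: -4--4=0, -4--1=-3, -4-0=-4, -4-3=-7, -4-7=-11
a = -1: -1--4=3, -1--1=0, -1-0=-1, -1-3=-4, -1-7=-8
a = 0: 0--4=4, 0--1=1, 0-0=0, 0-3=-3, 0-7=-7
a = 3: 3--4=7, 3--1=4, 3-0=3, 3-3=0, 3-7=-4
a = 7: 7--4=11, 7--1=8, 7-0=7, 7-3=4, 7-7=0
Collecting distinct values (and noting 0 appears from a-a):
A - A = {-11, -8, -7, -4, -3, -1, 0, 1, 3, 4, 7, 8, 11}
|A - A| = 13

A - A = {-11, -8, -7, -4, -3, -1, 0, 1, 3, 4, 7, 8, 11}


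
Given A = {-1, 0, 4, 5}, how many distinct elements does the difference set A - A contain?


A - A = {a - a' : a, a' ∈ A}; |A| = 4.
Bounds: 2|A|-1 ≤ |A - A| ≤ |A|² - |A| + 1, i.e. 7 ≤ |A - A| ≤ 13.
Note: 0 ∈ A - A always (from a - a). The set is symmetric: if d ∈ A - A then -d ∈ A - A.
Enumerate nonzero differences d = a - a' with a > a' (then include -d):
Positive differences: {1, 4, 5, 6}
Full difference set: {0} ∪ (positive diffs) ∪ (negative diffs).
|A - A| = 1 + 2·4 = 9 (matches direct enumeration: 9).

|A - A| = 9


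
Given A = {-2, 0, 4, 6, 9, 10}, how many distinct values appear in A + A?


A + A = {a + a' : a, a' ∈ A}; |A| = 6.
General bounds: 2|A| - 1 ≤ |A + A| ≤ |A|(|A|+1)/2, i.e. 11 ≤ |A + A| ≤ 21.
Lower bound 2|A|-1 is attained iff A is an arithmetic progression.
Enumerate sums a + a' for a ≤ a' (symmetric, so this suffices):
a = -2: -2+-2=-4, -2+0=-2, -2+4=2, -2+6=4, -2+9=7, -2+10=8
a = 0: 0+0=0, 0+4=4, 0+6=6, 0+9=9, 0+10=10
a = 4: 4+4=8, 4+6=10, 4+9=13, 4+10=14
a = 6: 6+6=12, 6+9=15, 6+10=16
a = 9: 9+9=18, 9+10=19
a = 10: 10+10=20
Distinct sums: {-4, -2, 0, 2, 4, 6, 7, 8, 9, 10, 12, 13, 14, 15, 16, 18, 19, 20}
|A + A| = 18

|A + A| = 18


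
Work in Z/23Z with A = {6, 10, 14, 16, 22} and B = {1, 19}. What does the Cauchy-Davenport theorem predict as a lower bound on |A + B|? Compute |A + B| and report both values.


Cauchy-Davenport: |A + B| ≥ min(p, |A| + |B| - 1) for A, B nonempty in Z/pZ.
|A| = 5, |B| = 2, p = 23.
CD lower bound = min(23, 5 + 2 - 1) = min(23, 6) = 6.
Compute A + B mod 23 directly:
a = 6: 6+1=7, 6+19=2
a = 10: 10+1=11, 10+19=6
a = 14: 14+1=15, 14+19=10
a = 16: 16+1=17, 16+19=12
a = 22: 22+1=0, 22+19=18
A + B = {0, 2, 6, 7, 10, 11, 12, 15, 17, 18}, so |A + B| = 10.
Verify: 10 ≥ 6? Yes ✓.

CD lower bound = 6, actual |A + B| = 10.


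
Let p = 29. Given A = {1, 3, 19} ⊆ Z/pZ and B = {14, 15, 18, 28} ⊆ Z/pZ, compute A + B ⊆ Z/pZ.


Work in Z/29Z: reduce every sum a + b modulo 29.
Enumerate all 12 pairs:
a = 1: 1+14=15, 1+15=16, 1+18=19, 1+28=0
a = 3: 3+14=17, 3+15=18, 3+18=21, 3+28=2
a = 19: 19+14=4, 19+15=5, 19+18=8, 19+28=18
Distinct residues collected: {0, 2, 4, 5, 8, 15, 16, 17, 18, 19, 21}
|A + B| = 11 (out of 29 total residues).

A + B = {0, 2, 4, 5, 8, 15, 16, 17, 18, 19, 21}


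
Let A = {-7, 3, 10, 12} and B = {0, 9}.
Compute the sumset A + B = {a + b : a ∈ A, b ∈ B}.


A + B = {a + b : a ∈ A, b ∈ B}.
Enumerate all |A|·|B| = 4·2 = 8 pairs (a, b) and collect distinct sums.
a = -7: -7+0=-7, -7+9=2
a = 3: 3+0=3, 3+9=12
a = 10: 10+0=10, 10+9=19
a = 12: 12+0=12, 12+9=21
Collecting distinct sums: A + B = {-7, 2, 3, 10, 12, 19, 21}
|A + B| = 7

A + B = {-7, 2, 3, 10, 12, 19, 21}


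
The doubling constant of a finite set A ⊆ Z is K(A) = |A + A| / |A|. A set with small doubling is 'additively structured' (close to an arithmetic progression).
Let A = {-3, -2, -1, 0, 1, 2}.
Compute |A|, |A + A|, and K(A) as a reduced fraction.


|A| = 6.
Compute A + A by enumerating all 36 pairs.
A + A = {-6, -5, -4, -3, -2, -1, 0, 1, 2, 3, 4}, so |A + A| = 11.
K = |A + A| / |A| = 11/6 (already in lowest terms) ≈ 1.8333.
Reference: AP of size 6 gives K = 11/6 ≈ 1.8333; a fully generic set of size 6 gives K ≈ 3.5000.

|A| = 6, |A + A| = 11, K = 11/6.


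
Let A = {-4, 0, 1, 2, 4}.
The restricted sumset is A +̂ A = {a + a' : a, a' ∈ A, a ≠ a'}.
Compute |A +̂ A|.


Restricted sumset: A +̂ A = {a + a' : a ∈ A, a' ∈ A, a ≠ a'}.
Equivalently, take A + A and drop any sum 2a that is achievable ONLY as a + a for a ∈ A (i.e. sums representable only with equal summands).
Enumerate pairs (a, a') with a < a' (symmetric, so each unordered pair gives one sum; this covers all a ≠ a'):
  -4 + 0 = -4
  -4 + 1 = -3
  -4 + 2 = -2
  -4 + 4 = 0
  0 + 1 = 1
  0 + 2 = 2
  0 + 4 = 4
  1 + 2 = 3
  1 + 4 = 5
  2 + 4 = 6
Collected distinct sums: {-4, -3, -2, 0, 1, 2, 3, 4, 5, 6}
|A +̂ A| = 10
(Reference bound: |A +̂ A| ≥ 2|A| - 3 for |A| ≥ 2, with |A| = 5 giving ≥ 7.)

|A +̂ A| = 10


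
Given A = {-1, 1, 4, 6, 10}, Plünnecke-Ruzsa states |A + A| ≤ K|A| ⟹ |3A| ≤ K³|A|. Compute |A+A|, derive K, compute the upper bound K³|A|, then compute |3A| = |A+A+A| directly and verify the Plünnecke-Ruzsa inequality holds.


|A| = 5.
Step 1: Compute A + A by enumerating all 25 pairs.
A + A = {-2, 0, 2, 3, 5, 7, 8, 9, 10, 11, 12, 14, 16, 20}, so |A + A| = 14.
Step 2: Doubling constant K = |A + A|/|A| = 14/5 = 14/5 ≈ 2.8000.
Step 3: Plünnecke-Ruzsa gives |3A| ≤ K³·|A| = (2.8000)³ · 5 ≈ 109.7600.
Step 4: Compute 3A = A + A + A directly by enumerating all triples (a,b,c) ∈ A³; |3A| = 26.
Step 5: Check 26 ≤ 109.7600? Yes ✓.

K = 14/5, Plünnecke-Ruzsa bound K³|A| ≈ 109.7600, |3A| = 26, inequality holds.


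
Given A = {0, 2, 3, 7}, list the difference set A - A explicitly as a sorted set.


A - A = {a - a' : a, a' ∈ A}.
Compute a - a' for each ordered pair (a, a'):
a = 0: 0-0=0, 0-2=-2, 0-3=-3, 0-7=-7
a = 2: 2-0=2, 2-2=0, 2-3=-1, 2-7=-5
a = 3: 3-0=3, 3-2=1, 3-3=0, 3-7=-4
a = 7: 7-0=7, 7-2=5, 7-3=4, 7-7=0
Collecting distinct values (and noting 0 appears from a-a):
A - A = {-7, -5, -4, -3, -2, -1, 0, 1, 2, 3, 4, 5, 7}
|A - A| = 13

A - A = {-7, -5, -4, -3, -2, -1, 0, 1, 2, 3, 4, 5, 7}


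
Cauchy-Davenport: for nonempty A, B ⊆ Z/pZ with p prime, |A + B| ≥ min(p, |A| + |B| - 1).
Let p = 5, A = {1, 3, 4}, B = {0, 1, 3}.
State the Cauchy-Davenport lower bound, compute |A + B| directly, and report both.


Cauchy-Davenport: |A + B| ≥ min(p, |A| + |B| - 1) for A, B nonempty in Z/pZ.
|A| = 3, |B| = 3, p = 5.
CD lower bound = min(5, 3 + 3 - 1) = min(5, 5) = 5.
Compute A + B mod 5 directly:
a = 1: 1+0=1, 1+1=2, 1+3=4
a = 3: 3+0=3, 3+1=4, 3+3=1
a = 4: 4+0=4, 4+1=0, 4+3=2
A + B = {0, 1, 2, 3, 4}, so |A + B| = 5.
Verify: 5 ≥ 5? Yes ✓.

CD lower bound = 5, actual |A + B| = 5.


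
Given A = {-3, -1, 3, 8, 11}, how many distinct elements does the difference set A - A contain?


A - A = {a - a' : a, a' ∈ A}; |A| = 5.
Bounds: 2|A|-1 ≤ |A - A| ≤ |A|² - |A| + 1, i.e. 9 ≤ |A - A| ≤ 21.
Note: 0 ∈ A - A always (from a - a). The set is symmetric: if d ∈ A - A then -d ∈ A - A.
Enumerate nonzero differences d = a - a' with a > a' (then include -d):
Positive differences: {2, 3, 4, 5, 6, 8, 9, 11, 12, 14}
Full difference set: {0} ∪ (positive diffs) ∪ (negative diffs).
|A - A| = 1 + 2·10 = 21 (matches direct enumeration: 21).

|A - A| = 21


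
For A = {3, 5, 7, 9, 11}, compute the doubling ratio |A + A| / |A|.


|A| = 5.
Compute A + A by enumerating all 25 pairs.
A + A = {6, 8, 10, 12, 14, 16, 18, 20, 22}, so |A + A| = 9.
K = |A + A| / |A| = 9/5 (already in lowest terms) ≈ 1.8000.
Reference: AP of size 5 gives K = 9/5 ≈ 1.8000; a fully generic set of size 5 gives K ≈ 3.0000.

|A| = 5, |A + A| = 9, K = 9/5.


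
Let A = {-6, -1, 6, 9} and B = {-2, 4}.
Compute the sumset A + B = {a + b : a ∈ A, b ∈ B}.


A + B = {a + b : a ∈ A, b ∈ B}.
Enumerate all |A|·|B| = 4·2 = 8 pairs (a, b) and collect distinct sums.
a = -6: -6+-2=-8, -6+4=-2
a = -1: -1+-2=-3, -1+4=3
a = 6: 6+-2=4, 6+4=10
a = 9: 9+-2=7, 9+4=13
Collecting distinct sums: A + B = {-8, -3, -2, 3, 4, 7, 10, 13}
|A + B| = 8

A + B = {-8, -3, -2, 3, 4, 7, 10, 13}


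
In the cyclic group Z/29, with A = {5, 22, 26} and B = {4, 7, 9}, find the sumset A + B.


Work in Z/29Z: reduce every sum a + b modulo 29.
Enumerate all 9 pairs:
a = 5: 5+4=9, 5+7=12, 5+9=14
a = 22: 22+4=26, 22+7=0, 22+9=2
a = 26: 26+4=1, 26+7=4, 26+9=6
Distinct residues collected: {0, 1, 2, 4, 6, 9, 12, 14, 26}
|A + B| = 9 (out of 29 total residues).

A + B = {0, 1, 2, 4, 6, 9, 12, 14, 26}


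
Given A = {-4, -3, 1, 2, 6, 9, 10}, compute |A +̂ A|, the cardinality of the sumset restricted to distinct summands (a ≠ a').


Restricted sumset: A +̂ A = {a + a' : a ∈ A, a' ∈ A, a ≠ a'}.
Equivalently, take A + A and drop any sum 2a that is achievable ONLY as a + a for a ∈ A (i.e. sums representable only with equal summands).
Enumerate pairs (a, a') with a < a' (symmetric, so each unordered pair gives one sum; this covers all a ≠ a'):
  -4 + -3 = -7
  -4 + 1 = -3
  -4 + 2 = -2
  -4 + 6 = 2
  -4 + 9 = 5
  -4 + 10 = 6
  -3 + 1 = -2
  -3 + 2 = -1
  -3 + 6 = 3
  -3 + 9 = 6
  -3 + 10 = 7
  1 + 2 = 3
  1 + 6 = 7
  1 + 9 = 10
  1 + 10 = 11
  2 + 6 = 8
  2 + 9 = 11
  2 + 10 = 12
  6 + 9 = 15
  6 + 10 = 16
  9 + 10 = 19
Collected distinct sums: {-7, -3, -2, -1, 2, 3, 5, 6, 7, 8, 10, 11, 12, 15, 16, 19}
|A +̂ A| = 16
(Reference bound: |A +̂ A| ≥ 2|A| - 3 for |A| ≥ 2, with |A| = 7 giving ≥ 11.)

|A +̂ A| = 16


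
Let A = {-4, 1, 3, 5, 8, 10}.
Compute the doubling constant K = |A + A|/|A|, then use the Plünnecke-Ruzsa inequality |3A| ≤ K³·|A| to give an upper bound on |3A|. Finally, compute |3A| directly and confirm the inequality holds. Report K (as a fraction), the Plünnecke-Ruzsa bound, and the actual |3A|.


|A| = 6.
Step 1: Compute A + A by enumerating all 36 pairs.
A + A = {-8, -3, -1, 1, 2, 4, 6, 8, 9, 10, 11, 13, 15, 16, 18, 20}, so |A + A| = 16.
Step 2: Doubling constant K = |A + A|/|A| = 16/6 = 16/6 ≈ 2.6667.
Step 3: Plünnecke-Ruzsa gives |3A| ≤ K³·|A| = (2.6667)³ · 6 ≈ 113.7778.
Step 4: Compute 3A = A + A + A directly by enumerating all triples (a,b,c) ∈ A³; |3A| = 31.
Step 5: Check 31 ≤ 113.7778? Yes ✓.

K = 16/6, Plünnecke-Ruzsa bound K³|A| ≈ 113.7778, |3A| = 31, inequality holds.


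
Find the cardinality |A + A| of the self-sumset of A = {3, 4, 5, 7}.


A + A = {a + a' : a, a' ∈ A}; |A| = 4.
General bounds: 2|A| - 1 ≤ |A + A| ≤ |A|(|A|+1)/2, i.e. 7 ≤ |A + A| ≤ 10.
Lower bound 2|A|-1 is attained iff A is an arithmetic progression.
Enumerate sums a + a' for a ≤ a' (symmetric, so this suffices):
a = 3: 3+3=6, 3+4=7, 3+5=8, 3+7=10
a = 4: 4+4=8, 4+5=9, 4+7=11
a = 5: 5+5=10, 5+7=12
a = 7: 7+7=14
Distinct sums: {6, 7, 8, 9, 10, 11, 12, 14}
|A + A| = 8

|A + A| = 8


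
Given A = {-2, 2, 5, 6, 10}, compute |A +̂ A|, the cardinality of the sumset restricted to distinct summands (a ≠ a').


Restricted sumset: A +̂ A = {a + a' : a ∈ A, a' ∈ A, a ≠ a'}.
Equivalently, take A + A and drop any sum 2a that is achievable ONLY as a + a for a ∈ A (i.e. sums representable only with equal summands).
Enumerate pairs (a, a') with a < a' (symmetric, so each unordered pair gives one sum; this covers all a ≠ a'):
  -2 + 2 = 0
  -2 + 5 = 3
  -2 + 6 = 4
  -2 + 10 = 8
  2 + 5 = 7
  2 + 6 = 8
  2 + 10 = 12
  5 + 6 = 11
  5 + 10 = 15
  6 + 10 = 16
Collected distinct sums: {0, 3, 4, 7, 8, 11, 12, 15, 16}
|A +̂ A| = 9
(Reference bound: |A +̂ A| ≥ 2|A| - 3 for |A| ≥ 2, with |A| = 5 giving ≥ 7.)

|A +̂ A| = 9


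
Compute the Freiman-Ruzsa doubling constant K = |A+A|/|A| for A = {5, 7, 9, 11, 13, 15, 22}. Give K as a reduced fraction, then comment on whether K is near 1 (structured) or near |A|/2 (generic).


|A| = 7.
Compute A + A by enumerating all 49 pairs.
A + A = {10, 12, 14, 16, 18, 20, 22, 24, 26, 27, 28, 29, 30, 31, 33, 35, 37, 44}, so |A + A| = 18.
K = |A + A| / |A| = 18/7 (already in lowest terms) ≈ 2.5714.
Reference: AP of size 7 gives K = 13/7 ≈ 1.8571; a fully generic set of size 7 gives K ≈ 4.0000.

|A| = 7, |A + A| = 18, K = 18/7.


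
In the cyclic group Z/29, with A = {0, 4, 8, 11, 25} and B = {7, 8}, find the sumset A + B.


Work in Z/29Z: reduce every sum a + b modulo 29.
Enumerate all 10 pairs:
a = 0: 0+7=7, 0+8=8
a = 4: 4+7=11, 4+8=12
a = 8: 8+7=15, 8+8=16
a = 11: 11+7=18, 11+8=19
a = 25: 25+7=3, 25+8=4
Distinct residues collected: {3, 4, 7, 8, 11, 12, 15, 16, 18, 19}
|A + B| = 10 (out of 29 total residues).

A + B = {3, 4, 7, 8, 11, 12, 15, 16, 18, 19}


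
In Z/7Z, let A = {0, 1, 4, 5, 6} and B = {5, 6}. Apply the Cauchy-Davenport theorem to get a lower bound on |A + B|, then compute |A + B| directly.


Cauchy-Davenport: |A + B| ≥ min(p, |A| + |B| - 1) for A, B nonempty in Z/pZ.
|A| = 5, |B| = 2, p = 7.
CD lower bound = min(7, 5 + 2 - 1) = min(7, 6) = 6.
Compute A + B mod 7 directly:
a = 0: 0+5=5, 0+6=6
a = 1: 1+5=6, 1+6=0
a = 4: 4+5=2, 4+6=3
a = 5: 5+5=3, 5+6=4
a = 6: 6+5=4, 6+6=5
A + B = {0, 2, 3, 4, 5, 6}, so |A + B| = 6.
Verify: 6 ≥ 6? Yes ✓.

CD lower bound = 6, actual |A + B| = 6.


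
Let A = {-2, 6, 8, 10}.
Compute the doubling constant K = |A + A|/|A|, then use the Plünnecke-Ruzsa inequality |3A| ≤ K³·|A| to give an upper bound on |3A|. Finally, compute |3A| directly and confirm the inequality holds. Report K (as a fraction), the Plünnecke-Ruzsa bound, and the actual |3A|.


|A| = 4.
Step 1: Compute A + A by enumerating all 16 pairs.
A + A = {-4, 4, 6, 8, 12, 14, 16, 18, 20}, so |A + A| = 9.
Step 2: Doubling constant K = |A + A|/|A| = 9/4 = 9/4 ≈ 2.2500.
Step 3: Plünnecke-Ruzsa gives |3A| ≤ K³·|A| = (2.2500)³ · 4 ≈ 45.5625.
Step 4: Compute 3A = A + A + A directly by enumerating all triples (a,b,c) ∈ A³; |3A| = 15.
Step 5: Check 15 ≤ 45.5625? Yes ✓.

K = 9/4, Plünnecke-Ruzsa bound K³|A| ≈ 45.5625, |3A| = 15, inequality holds.


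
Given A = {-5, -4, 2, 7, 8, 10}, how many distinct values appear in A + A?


A + A = {a + a' : a, a' ∈ A}; |A| = 6.
General bounds: 2|A| - 1 ≤ |A + A| ≤ |A|(|A|+1)/2, i.e. 11 ≤ |A + A| ≤ 21.
Lower bound 2|A|-1 is attained iff A is an arithmetic progression.
Enumerate sums a + a' for a ≤ a' (symmetric, so this suffices):
a = -5: -5+-5=-10, -5+-4=-9, -5+2=-3, -5+7=2, -5+8=3, -5+10=5
a = -4: -4+-4=-8, -4+2=-2, -4+7=3, -4+8=4, -4+10=6
a = 2: 2+2=4, 2+7=9, 2+8=10, 2+10=12
a = 7: 7+7=14, 7+8=15, 7+10=17
a = 8: 8+8=16, 8+10=18
a = 10: 10+10=20
Distinct sums: {-10, -9, -8, -3, -2, 2, 3, 4, 5, 6, 9, 10, 12, 14, 15, 16, 17, 18, 20}
|A + A| = 19

|A + A| = 19


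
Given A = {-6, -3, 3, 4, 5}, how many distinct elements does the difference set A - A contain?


A - A = {a - a' : a, a' ∈ A}; |A| = 5.
Bounds: 2|A|-1 ≤ |A - A| ≤ |A|² - |A| + 1, i.e. 9 ≤ |A - A| ≤ 21.
Note: 0 ∈ A - A always (from a - a). The set is symmetric: if d ∈ A - A then -d ∈ A - A.
Enumerate nonzero differences d = a - a' with a > a' (then include -d):
Positive differences: {1, 2, 3, 6, 7, 8, 9, 10, 11}
Full difference set: {0} ∪ (positive diffs) ∪ (negative diffs).
|A - A| = 1 + 2·9 = 19 (matches direct enumeration: 19).

|A - A| = 19


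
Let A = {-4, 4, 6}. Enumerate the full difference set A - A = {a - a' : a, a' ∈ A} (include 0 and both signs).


A - A = {a - a' : a, a' ∈ A}.
Compute a - a' for each ordered pair (a, a'):
a = -4: -4--4=0, -4-4=-8, -4-6=-10
a = 4: 4--4=8, 4-4=0, 4-6=-2
a = 6: 6--4=10, 6-4=2, 6-6=0
Collecting distinct values (and noting 0 appears from a-a):
A - A = {-10, -8, -2, 0, 2, 8, 10}
|A - A| = 7

A - A = {-10, -8, -2, 0, 2, 8, 10}


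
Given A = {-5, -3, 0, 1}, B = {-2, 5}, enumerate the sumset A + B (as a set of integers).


A + B = {a + b : a ∈ A, b ∈ B}.
Enumerate all |A|·|B| = 4·2 = 8 pairs (a, b) and collect distinct sums.
a = -5: -5+-2=-7, -5+5=0
a = -3: -3+-2=-5, -3+5=2
a = 0: 0+-2=-2, 0+5=5
a = 1: 1+-2=-1, 1+5=6
Collecting distinct sums: A + B = {-7, -5, -2, -1, 0, 2, 5, 6}
|A + B| = 8

A + B = {-7, -5, -2, -1, 0, 2, 5, 6}


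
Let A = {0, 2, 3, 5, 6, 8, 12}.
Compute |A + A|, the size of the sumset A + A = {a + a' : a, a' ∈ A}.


A + A = {a + a' : a, a' ∈ A}; |A| = 7.
General bounds: 2|A| - 1 ≤ |A + A| ≤ |A|(|A|+1)/2, i.e. 13 ≤ |A + A| ≤ 28.
Lower bound 2|A|-1 is attained iff A is an arithmetic progression.
Enumerate sums a + a' for a ≤ a' (symmetric, so this suffices):
a = 0: 0+0=0, 0+2=2, 0+3=3, 0+5=5, 0+6=6, 0+8=8, 0+12=12
a = 2: 2+2=4, 2+3=5, 2+5=7, 2+6=8, 2+8=10, 2+12=14
a = 3: 3+3=6, 3+5=8, 3+6=9, 3+8=11, 3+12=15
a = 5: 5+5=10, 5+6=11, 5+8=13, 5+12=17
a = 6: 6+6=12, 6+8=14, 6+12=18
a = 8: 8+8=16, 8+12=20
a = 12: 12+12=24
Distinct sums: {0, 2, 3, 4, 5, 6, 7, 8, 9, 10, 11, 12, 13, 14, 15, 16, 17, 18, 20, 24}
|A + A| = 20

|A + A| = 20


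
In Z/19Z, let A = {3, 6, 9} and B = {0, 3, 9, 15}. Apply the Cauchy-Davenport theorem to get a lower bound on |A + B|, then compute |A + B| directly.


Cauchy-Davenport: |A + B| ≥ min(p, |A| + |B| - 1) for A, B nonempty in Z/pZ.
|A| = 3, |B| = 4, p = 19.
CD lower bound = min(19, 3 + 4 - 1) = min(19, 6) = 6.
Compute A + B mod 19 directly:
a = 3: 3+0=3, 3+3=6, 3+9=12, 3+15=18
a = 6: 6+0=6, 6+3=9, 6+9=15, 6+15=2
a = 9: 9+0=9, 9+3=12, 9+9=18, 9+15=5
A + B = {2, 3, 5, 6, 9, 12, 15, 18}, so |A + B| = 8.
Verify: 8 ≥ 6? Yes ✓.

CD lower bound = 6, actual |A + B| = 8.


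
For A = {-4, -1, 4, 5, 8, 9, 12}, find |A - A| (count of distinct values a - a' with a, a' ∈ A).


A - A = {a - a' : a, a' ∈ A}; |A| = 7.
Bounds: 2|A|-1 ≤ |A - A| ≤ |A|² - |A| + 1, i.e. 13 ≤ |A - A| ≤ 43.
Note: 0 ∈ A - A always (from a - a). The set is symmetric: if d ∈ A - A then -d ∈ A - A.
Enumerate nonzero differences d = a - a' with a > a' (then include -d):
Positive differences: {1, 3, 4, 5, 6, 7, 8, 9, 10, 12, 13, 16}
Full difference set: {0} ∪ (positive diffs) ∪ (negative diffs).
|A - A| = 1 + 2·12 = 25 (matches direct enumeration: 25).

|A - A| = 25


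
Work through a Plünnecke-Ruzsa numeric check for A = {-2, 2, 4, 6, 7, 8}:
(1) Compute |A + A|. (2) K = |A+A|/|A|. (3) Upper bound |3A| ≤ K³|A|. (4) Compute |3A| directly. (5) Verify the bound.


|A| = 6.
Step 1: Compute A + A by enumerating all 36 pairs.
A + A = {-4, 0, 2, 4, 5, 6, 8, 9, 10, 11, 12, 13, 14, 15, 16}, so |A + A| = 15.
Step 2: Doubling constant K = |A + A|/|A| = 15/6 = 15/6 ≈ 2.5000.
Step 3: Plünnecke-Ruzsa gives |3A| ≤ K³·|A| = (2.5000)³ · 6 ≈ 93.7500.
Step 4: Compute 3A = A + A + A directly by enumerating all triples (a,b,c) ∈ A³; |3A| = 25.
Step 5: Check 25 ≤ 93.7500? Yes ✓.

K = 15/6, Plünnecke-Ruzsa bound K³|A| ≈ 93.7500, |3A| = 25, inequality holds.


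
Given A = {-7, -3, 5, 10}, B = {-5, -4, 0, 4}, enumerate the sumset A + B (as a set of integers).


A + B = {a + b : a ∈ A, b ∈ B}.
Enumerate all |A|·|B| = 4·4 = 16 pairs (a, b) and collect distinct sums.
a = -7: -7+-5=-12, -7+-4=-11, -7+0=-7, -7+4=-3
a = -3: -3+-5=-8, -3+-4=-7, -3+0=-3, -3+4=1
a = 5: 5+-5=0, 5+-4=1, 5+0=5, 5+4=9
a = 10: 10+-5=5, 10+-4=6, 10+0=10, 10+4=14
Collecting distinct sums: A + B = {-12, -11, -8, -7, -3, 0, 1, 5, 6, 9, 10, 14}
|A + B| = 12

A + B = {-12, -11, -8, -7, -3, 0, 1, 5, 6, 9, 10, 14}


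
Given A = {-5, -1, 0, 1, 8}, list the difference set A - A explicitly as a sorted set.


A - A = {a - a' : a, a' ∈ A}.
Compute a - a' for each ordered pair (a, a'):
a = -5: -5--5=0, -5--1=-4, -5-0=-5, -5-1=-6, -5-8=-13
a = -1: -1--5=4, -1--1=0, -1-0=-1, -1-1=-2, -1-8=-9
a = 0: 0--5=5, 0--1=1, 0-0=0, 0-1=-1, 0-8=-8
a = 1: 1--5=6, 1--1=2, 1-0=1, 1-1=0, 1-8=-7
a = 8: 8--5=13, 8--1=9, 8-0=8, 8-1=7, 8-8=0
Collecting distinct values (and noting 0 appears from a-a):
A - A = {-13, -9, -8, -7, -6, -5, -4, -2, -1, 0, 1, 2, 4, 5, 6, 7, 8, 9, 13}
|A - A| = 19

A - A = {-13, -9, -8, -7, -6, -5, -4, -2, -1, 0, 1, 2, 4, 5, 6, 7, 8, 9, 13}


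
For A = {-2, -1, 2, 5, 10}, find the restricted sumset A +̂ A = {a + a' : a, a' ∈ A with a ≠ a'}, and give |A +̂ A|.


Restricted sumset: A +̂ A = {a + a' : a ∈ A, a' ∈ A, a ≠ a'}.
Equivalently, take A + A and drop any sum 2a that is achievable ONLY as a + a for a ∈ A (i.e. sums representable only with equal summands).
Enumerate pairs (a, a') with a < a' (symmetric, so each unordered pair gives one sum; this covers all a ≠ a'):
  -2 + -1 = -3
  -2 + 2 = 0
  -2 + 5 = 3
  -2 + 10 = 8
  -1 + 2 = 1
  -1 + 5 = 4
  -1 + 10 = 9
  2 + 5 = 7
  2 + 10 = 12
  5 + 10 = 15
Collected distinct sums: {-3, 0, 1, 3, 4, 7, 8, 9, 12, 15}
|A +̂ A| = 10
(Reference bound: |A +̂ A| ≥ 2|A| - 3 for |A| ≥ 2, with |A| = 5 giving ≥ 7.)

|A +̂ A| = 10


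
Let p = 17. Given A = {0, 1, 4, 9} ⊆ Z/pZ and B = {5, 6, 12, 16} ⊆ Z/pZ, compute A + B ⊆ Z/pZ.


Work in Z/17Z: reduce every sum a + b modulo 17.
Enumerate all 16 pairs:
a = 0: 0+5=5, 0+6=6, 0+12=12, 0+16=16
a = 1: 1+5=6, 1+6=7, 1+12=13, 1+16=0
a = 4: 4+5=9, 4+6=10, 4+12=16, 4+16=3
a = 9: 9+5=14, 9+6=15, 9+12=4, 9+16=8
Distinct residues collected: {0, 3, 4, 5, 6, 7, 8, 9, 10, 12, 13, 14, 15, 16}
|A + B| = 14 (out of 17 total residues).

A + B = {0, 3, 4, 5, 6, 7, 8, 9, 10, 12, 13, 14, 15, 16}


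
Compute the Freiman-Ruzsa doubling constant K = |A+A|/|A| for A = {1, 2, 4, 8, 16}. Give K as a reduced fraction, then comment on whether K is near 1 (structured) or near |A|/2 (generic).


|A| = 5.
Compute A + A by enumerating all 25 pairs.
A + A = {2, 3, 4, 5, 6, 8, 9, 10, 12, 16, 17, 18, 20, 24, 32}, so |A + A| = 15.
K = |A + A| / |A| = 15/5 = 3/1 ≈ 3.0000.
Reference: AP of size 5 gives K = 9/5 ≈ 1.8000; a fully generic set of size 5 gives K ≈ 3.0000.

|A| = 5, |A + A| = 15, K = 15/5 = 3/1.


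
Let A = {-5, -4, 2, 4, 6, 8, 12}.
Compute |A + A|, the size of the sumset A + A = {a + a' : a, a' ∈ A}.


A + A = {a + a' : a, a' ∈ A}; |A| = 7.
General bounds: 2|A| - 1 ≤ |A + A| ≤ |A|(|A|+1)/2, i.e. 13 ≤ |A + A| ≤ 28.
Lower bound 2|A|-1 is attained iff A is an arithmetic progression.
Enumerate sums a + a' for a ≤ a' (symmetric, so this suffices):
a = -5: -5+-5=-10, -5+-4=-9, -5+2=-3, -5+4=-1, -5+6=1, -5+8=3, -5+12=7
a = -4: -4+-4=-8, -4+2=-2, -4+4=0, -4+6=2, -4+8=4, -4+12=8
a = 2: 2+2=4, 2+4=6, 2+6=8, 2+8=10, 2+12=14
a = 4: 4+4=8, 4+6=10, 4+8=12, 4+12=16
a = 6: 6+6=12, 6+8=14, 6+12=18
a = 8: 8+8=16, 8+12=20
a = 12: 12+12=24
Distinct sums: {-10, -9, -8, -3, -2, -1, 0, 1, 2, 3, 4, 6, 7, 8, 10, 12, 14, 16, 18, 20, 24}
|A + A| = 21

|A + A| = 21


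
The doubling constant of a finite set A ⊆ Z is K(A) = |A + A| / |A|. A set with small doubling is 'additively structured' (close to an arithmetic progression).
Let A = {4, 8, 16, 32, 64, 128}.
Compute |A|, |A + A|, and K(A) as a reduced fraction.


|A| = 6.
Compute A + A by enumerating all 36 pairs.
A + A = {8, 12, 16, 20, 24, 32, 36, 40, 48, 64, 68, 72, 80, 96, 128, 132, 136, 144, 160, 192, 256}, so |A + A| = 21.
K = |A + A| / |A| = 21/6 = 7/2 ≈ 3.5000.
Reference: AP of size 6 gives K = 11/6 ≈ 1.8333; a fully generic set of size 6 gives K ≈ 3.5000.

|A| = 6, |A + A| = 21, K = 21/6 = 7/2.


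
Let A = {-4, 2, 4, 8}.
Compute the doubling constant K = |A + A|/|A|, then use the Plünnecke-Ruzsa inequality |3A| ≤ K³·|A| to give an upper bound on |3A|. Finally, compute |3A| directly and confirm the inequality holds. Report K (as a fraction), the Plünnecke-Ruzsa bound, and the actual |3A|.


|A| = 4.
Step 1: Compute A + A by enumerating all 16 pairs.
A + A = {-8, -2, 0, 4, 6, 8, 10, 12, 16}, so |A + A| = 9.
Step 2: Doubling constant K = |A + A|/|A| = 9/4 = 9/4 ≈ 2.2500.
Step 3: Plünnecke-Ruzsa gives |3A| ≤ K³·|A| = (2.2500)³ · 4 ≈ 45.5625.
Step 4: Compute 3A = A + A + A directly by enumerating all triples (a,b,c) ∈ A³; |3A| = 15.
Step 5: Check 15 ≤ 45.5625? Yes ✓.

K = 9/4, Plünnecke-Ruzsa bound K³|A| ≈ 45.5625, |3A| = 15, inequality holds.


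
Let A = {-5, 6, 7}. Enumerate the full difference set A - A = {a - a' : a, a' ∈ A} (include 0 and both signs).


A - A = {a - a' : a, a' ∈ A}.
Compute a - a' for each ordered pair (a, a'):
a = -5: -5--5=0, -5-6=-11, -5-7=-12
a = 6: 6--5=11, 6-6=0, 6-7=-1
a = 7: 7--5=12, 7-6=1, 7-7=0
Collecting distinct values (and noting 0 appears from a-a):
A - A = {-12, -11, -1, 0, 1, 11, 12}
|A - A| = 7

A - A = {-12, -11, -1, 0, 1, 11, 12}
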